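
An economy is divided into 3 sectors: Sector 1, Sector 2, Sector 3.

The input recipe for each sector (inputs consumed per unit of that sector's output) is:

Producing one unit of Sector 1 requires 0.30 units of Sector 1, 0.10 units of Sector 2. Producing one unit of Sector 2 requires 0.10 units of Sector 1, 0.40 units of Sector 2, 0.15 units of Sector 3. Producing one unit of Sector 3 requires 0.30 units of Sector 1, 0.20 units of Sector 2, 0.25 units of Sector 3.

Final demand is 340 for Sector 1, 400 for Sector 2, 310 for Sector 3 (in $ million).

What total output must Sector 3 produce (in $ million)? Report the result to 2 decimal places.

x_3 = 617.73

I − A =
  [   0.70    -0.10    -0.30]
  [  -0.10     0.60    -0.20]
  [   0.00    -0.15     0.75]
Cofactors of I−A, C_ij = (−1)^(i+j)·(minor ij) (rows/columns in the sector order above):
  C_11 = (0.60)(0.75) − (-0.20)(-0.15) = 0.4200
  C_12 = −[(-0.10)(0.75) − (-0.20)(0.00)] = 0.0750
  C_13 = (-0.10)(-0.15) − (0.60)(0.00) = 0.0150
  C_21 = −[(-0.10)(0.75) − (-0.30)(-0.15)] = 0.1200
  C_22 = (0.70)(0.75) − (-0.30)(0.00) = 0.5250
  C_23 = −[(0.70)(-0.15) − (-0.10)(0.00)] = 0.1050
  C_31 = (-0.10)(-0.20) − (-0.30)(0.60) = 0.2000
  C_32 = −[(0.70)(-0.20) − (-0.30)(-0.10)] = 0.1700
  C_33 = (0.70)(0.60) − (-0.10)(-0.10) = 0.4100
det(I−A) = Σ_j (I−A)_1j·C_1j = (0.70)(0.4200) + (-0.10)(0.0750) + (-0.30)(0.0150) = 0.2820
adj(I−A) = Cᵀ =
  [ 0.4200   0.1200   0.2000]
  [ 0.0750   0.5250   0.1700]
  [ 0.0150   0.1050   0.4100]
(I − A)⁻¹ = adj(I−A) / det(I−A) ≈
  [   1.4894     0.4255     0.7092]
  [   0.2660     1.8617     0.6028]
  [   0.0532     0.3723     1.4539]
x = (I − A)⁻¹ d = adj(I−A)·d / det(I−A), with det(I−A) = 0.2820:
  x_1 = (0.4200·340 + 0.1200·400 + 0.2000·310) / 0.2820 = 252.80 / 0.2820 ≈ 896.45
  x_2 = (0.0750·340 + 0.5250·400 + 0.1700·310) / 0.2820 = 288.20 / 0.2820 ≈ 1021.99
  x_3 = (0.0150·340 + 0.1050·400 + 0.4100·310) / 0.2820 = 174.20 / 0.2820 ≈ 617.73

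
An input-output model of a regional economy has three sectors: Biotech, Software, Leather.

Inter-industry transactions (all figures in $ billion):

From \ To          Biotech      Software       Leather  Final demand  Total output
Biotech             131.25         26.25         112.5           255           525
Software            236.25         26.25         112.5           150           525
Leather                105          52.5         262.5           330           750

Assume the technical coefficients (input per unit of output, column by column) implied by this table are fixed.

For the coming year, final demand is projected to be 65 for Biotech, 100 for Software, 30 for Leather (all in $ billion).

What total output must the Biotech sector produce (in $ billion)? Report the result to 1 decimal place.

x_B = 120.9

Technical coefficients a_ij = z_ij / X_j:
  a_BB = 131.25/525 = 0.25, a_SB = 236.25/525 = 0.45, a_LB = 105/525 = 0.20
  a_BS = 26.25/525 = 0.05, a_SS = 26.25/525 = 0.05, a_LS = 52.5/525 = 0.10
  a_BL = 112.5/750 = 0.15, a_SL = 112.5/750 = 0.15, a_LL = 262.5/750 = 0.35
I − A =
  [   0.75    -0.05    -0.15]
  [  -0.45     0.95    -0.15]
  [  -0.20    -0.10     0.65]
Cofactors of I−A, C_ij = (−1)^(i+j)·(minor ij) (rows/columns in the sector order above):
  C_11 = (0.95)(0.65) − (-0.15)(-0.10) = 0.6025
  C_12 = −[(-0.45)(0.65) − (-0.15)(-0.20)] = 0.3225
  C_13 = (-0.45)(-0.10) − (0.95)(-0.20) = 0.2350
  C_21 = −[(-0.05)(0.65) − (-0.15)(-0.10)] = 0.0475
  C_22 = (0.75)(0.65) − (-0.15)(-0.20) = 0.4575
  C_23 = −[(0.75)(-0.10) − (-0.05)(-0.20)] = 0.0850
  C_31 = (-0.05)(-0.15) − (-0.15)(0.95) = 0.1500
  C_32 = −[(0.75)(-0.15) − (-0.15)(-0.45)] = 0.1800
  C_33 = (0.75)(0.95) − (-0.05)(-0.45) = 0.6900
det(I−A) = Σ_j (I−A)_1j·C_1j = (0.75)(0.6025) + (-0.05)(0.3225) + (-0.15)(0.2350) = 0.4005
adj(I−A) = Cᵀ =
  [ 0.6025   0.0475   0.1500]
  [ 0.3225   0.4575   0.1800]
  [ 0.2350   0.0850   0.6900]
(I − A)⁻¹ = adj(I−A) / det(I−A) ≈
  [   1.5044     0.1186     0.3745]
  [   0.8052     1.1423     0.4494]
  [   0.5868     0.2122     1.7228]
x = (I − A)⁻¹ d = adj(I−A)·d / det(I−A), with det(I−A) = 0.4005:
  x_B = (0.6025·65 + 0.0475·100 + 0.1500·30) / 0.4005 = 48.4125 / 0.4005 ≈ 120.9
  x_S = (0.3225·65 + 0.4575·100 + 0.1800·30) / 0.4005 = 72.1125 / 0.4005 ≈ 180.1
  x_L = (0.2350·65 + 0.0850·100 + 0.6900·30) / 0.4005 = 44.475 / 0.4005 ≈ 111.0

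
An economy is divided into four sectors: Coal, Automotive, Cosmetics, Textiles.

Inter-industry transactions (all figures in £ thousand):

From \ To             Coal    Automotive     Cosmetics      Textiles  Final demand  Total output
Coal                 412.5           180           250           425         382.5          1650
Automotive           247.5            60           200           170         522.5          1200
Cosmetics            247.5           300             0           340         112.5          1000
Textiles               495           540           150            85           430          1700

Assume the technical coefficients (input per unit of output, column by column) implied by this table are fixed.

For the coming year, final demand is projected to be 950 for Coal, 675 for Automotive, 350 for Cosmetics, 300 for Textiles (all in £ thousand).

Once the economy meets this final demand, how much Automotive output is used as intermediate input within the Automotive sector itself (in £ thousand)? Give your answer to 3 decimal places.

z_22 = 89.931

Technical coefficients a_ij = z_ij / X_j:
  a_11 = 412.5/1650 = 0.25, a_21 = 247.5/1650 = 0.15, a_31 = 247.5/1650 = 0.15, a_41 = 495/1650 = 0.30
  a_12 = 180/1200 = 0.15, a_22 = 60/1200 = 0.05, a_32 = 300/1200 = 0.25, a_42 = 540/1200 = 0.45
  a_13 = 250/1000 = 0.25, a_23 = 200/1000 = 0.20, a_33 = 0/1000 = 0.00, a_43 = 150/1000 = 0.15
  a_14 = 425/1700 = 0.25, a_24 = 170/1700 = 0.10, a_34 = 340/1700 = 0.20, a_44 = 85/1700 = 0.05
I − A =
  [   0.75    -0.15    -0.25    -0.25]
  [  -0.15     0.95    -0.20    -0.10]
  [  -0.15    -0.25     1.00    -0.20]
  [  -0.30    -0.45    -0.15     0.95]
Compute the cofactors C_ij = (−1)^(i+j)·(3×3 minor ij) of I−A; the adjugate is their transpose:
adj(I−A) = Cᵀ =
  [ 0.759750   0.341750   0.303250   0.299750]
  [ 0.210750   0.558750   0.187500   0.153750]
  [ 0.242250   0.274125   0.529125   0.204000]
  [ 0.378000   0.415875   0.268125   0.603000]
det(I−A) = Σ_j (I−A)_1j·C_1j = (0.75)(0.759750) + (-0.15)(0.210750) + (-0.25)(0.242250) + (-0.25)(0.378000) = 0.3831375
(I − A)⁻¹ = adj(I−A) / det(I−A) ≈
  [   1.9830     0.8920     0.7915     0.7824]
  [   0.5501     1.4584     0.4894     0.4013]
  [   0.6323     0.7155     1.3810     0.5324]
  [   0.9866     1.0854     0.6998     1.5738]
First solve x = (I − A)⁻¹ d = adj(I−A)·d / det(I−A); in particular x_2 = (0.210750·950 + 0.558750·675 + 0.187500·350 + 0.153750·300) / 0.3831375 = 689.11875 / 0.3831375 ≈ 1798.61995.
Intermediate flow from 2 to 2: z_22 = a_22 · x_2 = 0.05 × 689.11875 / 0.3831375 = 34.4559375 / 0.3831375 ≈ 89.931.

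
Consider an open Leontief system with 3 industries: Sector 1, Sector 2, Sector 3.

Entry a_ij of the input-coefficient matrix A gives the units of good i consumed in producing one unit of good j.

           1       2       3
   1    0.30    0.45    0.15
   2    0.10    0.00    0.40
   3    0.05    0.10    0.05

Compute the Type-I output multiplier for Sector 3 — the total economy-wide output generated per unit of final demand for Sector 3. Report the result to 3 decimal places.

m_3 = 2.221

I − A =
  [   0.70    -0.45    -0.15]
  [  -0.10     1.00    -0.40]
  [  -0.05    -0.10     0.95]
Cofactors of I−A, C_ij = (−1)^(i+j)·(minor ij) (rows/columns in the sector order above):
  C_11 = (1.00)(0.95) − (-0.40)(-0.10) = 0.9100
  C_12 = −[(-0.10)(0.95) − (-0.40)(-0.05)] = 0.1150
  C_13 = (-0.10)(-0.10) − (1.00)(-0.05) = 0.0600
  C_21 = −[(-0.45)(0.95) − (-0.15)(-0.10)] = 0.4425
  C_22 = (0.70)(0.95) − (-0.15)(-0.05) = 0.6575
  C_23 = −[(0.70)(-0.10) − (-0.45)(-0.05)] = 0.0925
  C_31 = (-0.45)(-0.40) − (-0.15)(1.00) = 0.3300
  C_32 = −[(0.70)(-0.40) − (-0.15)(-0.10)] = 0.2950
  C_33 = (0.70)(1.00) − (-0.45)(-0.10) = 0.6550
det(I−A) = Σ_j (I−A)_1j·C_1j = (0.70)(0.9100) + (-0.45)(0.1150) + (-0.15)(0.0600) = 0.57625
adj(I−A) = Cᵀ =
  [ 0.9100   0.4425   0.3300]
  [ 0.1150   0.6575   0.2950]
  [ 0.0600   0.0925   0.6550]
(I − A)⁻¹ = adj(I−A) / det(I−A) ≈
  [   1.5792     0.7679     0.5727]
  [   0.1996     1.1410     0.5119]
  [   0.1041     0.1605     1.1367]
The output multiplier for sector j is the column-j sum of the Leontief inverse (I − A)⁻¹ = adj(I−A) / det(I−A).
Column 3 of adj(I−A): (0.3300, 0.2950, 0.6550); det(I−A) = 0.57625.
m_3 = (0.3300 + 0.2950 + 0.6550) / 0.57625 = 1.28 / 0.57625 ≈ 2.221.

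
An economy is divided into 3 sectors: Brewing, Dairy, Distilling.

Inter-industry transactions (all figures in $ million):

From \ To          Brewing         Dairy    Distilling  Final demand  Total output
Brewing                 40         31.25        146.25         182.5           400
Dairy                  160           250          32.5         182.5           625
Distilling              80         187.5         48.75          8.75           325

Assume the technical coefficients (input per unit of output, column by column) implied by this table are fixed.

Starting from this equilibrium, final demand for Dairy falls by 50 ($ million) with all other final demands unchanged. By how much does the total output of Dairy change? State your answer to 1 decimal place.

Technical coefficients a_ij = z_ij / X_j:
  a_11 = 40/400 = 0.10, a_21 = 160/400 = 0.40, a_31 = 80/400 = 0.20
  a_12 = 31.25/625 = 0.05, a_22 = 250/625 = 0.40, a_32 = 187.5/625 = 0.30
  a_13 = 146.25/325 = 0.45, a_23 = 32.5/325 = 0.10, a_33 = 48.75/325 = 0.15
I − A =
  [   0.90    -0.05    -0.45]
  [  -0.40     0.60    -0.10]
  [  -0.20    -0.30     0.85]
Cofactors of I−A, C_ij = (−1)^(i+j)·(minor ij) (rows/columns in the sector order above):
  C_11 = (0.60)(0.85) − (-0.10)(-0.30) = 0.4800
  C_12 = −[(-0.40)(0.85) − (-0.10)(-0.20)] = 0.3600
  C_13 = (-0.40)(-0.30) − (0.60)(-0.20) = 0.2400
  C_21 = −[(-0.05)(0.85) − (-0.45)(-0.30)] = 0.1775
  C_22 = (0.90)(0.85) − (-0.45)(-0.20) = 0.6750
  C_23 = −[(0.90)(-0.30) − (-0.05)(-0.20)] = 0.2800
  C_31 = (-0.05)(-0.10) − (-0.45)(0.60) = 0.2750
  C_32 = −[(0.90)(-0.10) − (-0.45)(-0.40)] = 0.2700
  C_33 = (0.90)(0.60) − (-0.05)(-0.40) = 0.5200
det(I−A) = Σ_j (I−A)_1j·C_1j = (0.90)(0.4800) + (-0.05)(0.3600) + (-0.45)(0.2400) = 0.3060
adj(I−A) = Cᵀ =
  [ 0.4800   0.1775   0.2750]
  [ 0.3600   0.6750   0.2700]
  [ 0.2400   0.2800   0.5200]
(I − A)⁻¹ = adj(I−A) / det(I−A) ≈
  [   1.5686     0.5801     0.8987]
  [   1.1765     2.2059     0.8824]
  [   0.7843     0.9150     1.6993]
Δx = (I − A)⁻¹ Δd with Δd having -50 in the Dairy component and 0 elsewhere.
So Δx_2 = L_22 · (-50), where L_22 = adj(I−A)_22 / det(I−A) = 0.6750 / 0.3060.
Δx_2 = 0.6750 × (-50) / 0.3060 = -33.75 / 0.3060 ≈ -110.3.

Δx_2 = -110.3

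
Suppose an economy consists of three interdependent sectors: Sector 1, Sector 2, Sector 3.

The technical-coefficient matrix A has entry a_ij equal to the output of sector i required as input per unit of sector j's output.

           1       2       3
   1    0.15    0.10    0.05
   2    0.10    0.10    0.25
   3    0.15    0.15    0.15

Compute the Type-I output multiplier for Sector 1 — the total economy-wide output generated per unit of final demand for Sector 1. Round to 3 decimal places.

m_1 = 1.670

I − A =
  [   0.85    -0.10    -0.05]
  [  -0.10     0.90    -0.25]
  [  -0.15    -0.15     0.85]
Cofactors of I−A, C_ij = (−1)^(i+j)·(minor ij) (rows/columns in the sector order above):
  C_11 = (0.90)(0.85) − (-0.25)(-0.15) = 0.7275
  C_12 = −[(-0.10)(0.85) − (-0.25)(-0.15)] = 0.1225
  C_13 = (-0.10)(-0.15) − (0.90)(-0.15) = 0.1500
  C_21 = −[(-0.10)(0.85) − (-0.05)(-0.15)] = 0.0925
  C_22 = (0.85)(0.85) − (-0.05)(-0.15) = 0.7150
  C_23 = −[(0.85)(-0.15) − (-0.10)(-0.15)] = 0.1425
  C_31 = (-0.10)(-0.25) − (-0.05)(0.90) = 0.0700
  C_32 = −[(0.85)(-0.25) − (-0.05)(-0.10)] = 0.2175
  C_33 = (0.85)(0.90) − (-0.10)(-0.10) = 0.7550
det(I−A) = Σ_j (I−A)_1j·C_1j = (0.85)(0.7275) + (-0.10)(0.1225) + (-0.05)(0.1500) = 0.598625
adj(I−A) = Cᵀ =
  [ 0.7275   0.0925   0.0700]
  [ 0.1225   0.7150   0.2175]
  [ 0.1500   0.1425   0.7550]
(I − A)⁻¹ = adj(I−A) / det(I−A) ≈
  [   1.2153     0.1545     0.1169]
  [   0.2046     1.1944     0.3633]
  [   0.2506     0.2380     1.2612]
The output multiplier for sector j is the column-j sum of the Leontief inverse (I − A)⁻¹ = adj(I−A) / det(I−A).
Column 1 of adj(I−A): (0.7275, 0.1225, 0.1500); det(I−A) = 0.598625.
m_1 = (0.7275 + 0.1225 + 0.1500) / 0.598625 = 1.00 / 0.598625 ≈ 1.670.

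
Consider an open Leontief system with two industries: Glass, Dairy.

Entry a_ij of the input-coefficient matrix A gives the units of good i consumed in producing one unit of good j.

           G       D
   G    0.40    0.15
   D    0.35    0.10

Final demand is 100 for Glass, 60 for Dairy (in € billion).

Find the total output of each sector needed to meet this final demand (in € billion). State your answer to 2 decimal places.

I − A =
  [   0.60    -0.15]
  [  -0.35     0.90]
det(I−A) = (0.60)(0.90) − (-0.15)(-0.35) = 0.4875
adj(I−A) = [[0.90, 0.15], [0.35, 0.60]]
(I − A)⁻¹ = adj(I−A) / det(I−A) ≈
  [   1.8462     0.3077]
  [   0.7179     1.2308]
x = (I − A)⁻¹ d = adj(I−A)·d / det(I−A), with det(I−A) = 0.4875:
  x_G = (0.90·100 + 0.15·60) / 0.4875 = 99.00 / 0.4875 ≈ 203.08
  x_D = (0.35·100 + 0.60·60) / 0.4875 = 71.00 / 0.4875 ≈ 145.64

x_G = 203.08, x_D = 145.64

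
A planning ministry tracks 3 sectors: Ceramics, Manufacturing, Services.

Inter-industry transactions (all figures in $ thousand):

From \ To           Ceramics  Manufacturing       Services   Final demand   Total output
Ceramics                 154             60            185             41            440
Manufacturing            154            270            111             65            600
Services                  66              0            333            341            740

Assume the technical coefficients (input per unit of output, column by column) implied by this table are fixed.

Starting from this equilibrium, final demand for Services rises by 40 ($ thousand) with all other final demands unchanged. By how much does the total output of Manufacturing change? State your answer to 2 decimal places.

Δx_M = 47.90

Technical coefficients a_ij = z_ij / X_j:
  a_CC = 154/440 = 0.35, a_MC = 154/440 = 0.35, a_SC = 66/440 = 0.15
  a_CM = 60/600 = 0.10, a_MM = 270/600 = 0.45, a_SM = 0/600 = 0.00
  a_CS = 185/740 = 0.25, a_MS = 111/740 = 0.15, a_SS = 333/740 = 0.45
I − A =
  [   0.65    -0.10    -0.25]
  [  -0.35     0.55    -0.15]
  [  -0.15     0.00     0.55]
Cofactors of I−A, C_ij = (−1)^(i+j)·(minor ij) (rows/columns in the sector order above):
  C_11 = (0.55)(0.55) − (-0.15)(0.00) = 0.3025
  C_12 = −[(-0.35)(0.55) − (-0.15)(-0.15)] = 0.2150
  C_13 = (-0.35)(0.00) − (0.55)(-0.15) = 0.0825
  C_21 = −[(-0.10)(0.55) − (-0.25)(0.00)] = 0.0550
  C_22 = (0.65)(0.55) − (-0.25)(-0.15) = 0.3200
  C_23 = −[(0.65)(0.00) − (-0.10)(-0.15)] = 0.0150
  C_31 = (-0.10)(-0.15) − (-0.25)(0.55) = 0.1525
  C_32 = −[(0.65)(-0.15) − (-0.25)(-0.35)] = 0.1850
  C_33 = (0.65)(0.55) − (-0.10)(-0.35) = 0.3225
det(I−A) = Σ_j (I−A)_1j·C_1j = (0.65)(0.3025) + (-0.10)(0.2150) + (-0.25)(0.0825) = 0.1545
adj(I−A) = Cᵀ =
  [ 0.3025   0.0550   0.1525]
  [ 0.2150   0.3200   0.1850]
  [ 0.0825   0.0150   0.3225]
(I − A)⁻¹ = adj(I−A) / det(I−A) ≈
  [   1.9579     0.3560     0.9871]
  [   1.3916     2.0712     1.1974]
  [   0.5340     0.0971     2.0874]
Δx = (I − A)⁻¹ Δd with Δd having +40 in the Services component and 0 elsewhere.
So Δx_M = L_MS · (+40), where L_MS = adj(I−A)_MS / det(I−A) = 0.1850 / 0.1545.
Δx_M = 0.1850 × (+40) / 0.1545 = 7.40 / 0.1545 ≈ 47.90.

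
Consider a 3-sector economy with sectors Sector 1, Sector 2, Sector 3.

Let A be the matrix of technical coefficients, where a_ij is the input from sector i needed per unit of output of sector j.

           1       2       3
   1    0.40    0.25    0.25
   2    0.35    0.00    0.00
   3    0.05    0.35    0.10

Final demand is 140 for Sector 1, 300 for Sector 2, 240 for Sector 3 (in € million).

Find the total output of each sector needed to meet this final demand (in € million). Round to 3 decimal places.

I − A =
  [   0.60    -0.25    -0.25]
  [  -0.35     1.00     0.00]
  [  -0.05    -0.35     0.90]
Cofactors of I−A, C_ij = (−1)^(i+j)·(minor ij) (rows/columns in the sector order above):
  C_11 = (1.00)(0.90) − (0.00)(-0.35) = 0.9000
  C_12 = −[(-0.35)(0.90) − (0.00)(-0.05)] = 0.3150
  C_13 = (-0.35)(-0.35) − (1.00)(-0.05) = 0.1725
  C_21 = −[(-0.25)(0.90) − (-0.25)(-0.35)] = 0.3125
  C_22 = (0.60)(0.90) − (-0.25)(-0.05) = 0.5275
  C_23 = −[(0.60)(-0.35) − (-0.25)(-0.05)] = 0.2225
  C_31 = (-0.25)(0.00) − (-0.25)(1.00) = 0.2500
  C_32 = −[(0.60)(0.00) − (-0.25)(-0.35)] = 0.0875
  C_33 = (0.60)(1.00) − (-0.25)(-0.35) = 0.5125
det(I−A) = Σ_j (I−A)_1j·C_1j = (0.60)(0.9000) + (-0.25)(0.3150) + (-0.25)(0.1725) = 0.418125
adj(I−A) = Cᵀ =
  [ 0.9000   0.3125   0.2500]
  [ 0.3150   0.5275   0.0875]
  [ 0.1725   0.2225   0.5125]
(I − A)⁻¹ = adj(I−A) / det(I−A) ≈
  [   2.1525     0.7474     0.5979]
  [   0.7534     1.2616     0.2093]
  [   0.4126     0.5321     1.2257]
x = (I − A)⁻¹ d = adj(I−A)·d / det(I−A), with det(I−A) = 0.418125:
  x_1 = (0.9000·140 + 0.3125·300 + 0.2500·240) / 0.418125 = 279.75 / 0.418125 ≈ 669.058
  x_2 = (0.3150·140 + 0.5275·300 + 0.0875·240) / 0.418125 = 223.35 / 0.418125 ≈ 534.170
  x_3 = (0.1725·140 + 0.2225·300 + 0.5125·240) / 0.418125 = 213.90 / 0.418125 ≈ 511.570

x_1 = 669.058, x_2 = 534.170, x_3 = 511.570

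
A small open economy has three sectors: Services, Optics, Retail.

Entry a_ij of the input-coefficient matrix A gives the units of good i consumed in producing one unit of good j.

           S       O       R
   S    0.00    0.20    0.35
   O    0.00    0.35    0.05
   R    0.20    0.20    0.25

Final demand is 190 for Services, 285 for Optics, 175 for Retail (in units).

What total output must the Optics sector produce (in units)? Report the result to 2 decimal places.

x_O = 475.47

I − A =
  [   1.00    -0.20    -0.35]
  [   0.00     0.65    -0.05]
  [  -0.20    -0.20     0.75]
Cofactors of I−A, C_ij = (−1)^(i+j)·(minor ij) (rows/columns in the sector order above):
  C_11 = (0.65)(0.75) − (-0.05)(-0.20) = 0.4775
  C_12 = −[(0.00)(0.75) − (-0.05)(-0.20)] = 0.0100
  C_13 = (0.00)(-0.20) − (0.65)(-0.20) = 0.1300
  C_21 = −[(-0.20)(0.75) − (-0.35)(-0.20)] = 0.2200
  C_22 = (1.00)(0.75) − (-0.35)(-0.20) = 0.6800
  C_23 = −[(1.00)(-0.20) − (-0.20)(-0.20)] = 0.2400
  C_31 = (-0.20)(-0.05) − (-0.35)(0.65) = 0.2375
  C_32 = −[(1.00)(-0.05) − (-0.35)(0.00)] = 0.0500
  C_33 = (1.00)(0.65) − (-0.20)(0.00) = 0.6500
det(I−A) = Σ_j (I−A)_1j·C_1j = (1.00)(0.4775) + (-0.20)(0.0100) + (-0.35)(0.1300) = 0.4300
adj(I−A) = Cᵀ =
  [ 0.4775   0.2200   0.2375]
  [ 0.0100   0.6800   0.0500]
  [ 0.1300   0.2400   0.6500]
(I − A)⁻¹ = adj(I−A) / det(I−A) ≈
  [   1.1105     0.5116     0.5523]
  [   0.0233     1.5814     0.1163]
  [   0.3023     0.5581     1.5116]
x = (I − A)⁻¹ d = adj(I−A)·d / det(I−A), with det(I−A) = 0.4300:
  x_S = (0.4775·190 + 0.2200·285 + 0.2375·175) / 0.4300 = 194.9875 / 0.4300 ≈ 453.46
  x_O = (0.0100·190 + 0.6800·285 + 0.0500·175) / 0.4300 = 204.45 / 0.4300 ≈ 475.47
  x_R = (0.1300·190 + 0.2400·285 + 0.6500·175) / 0.4300 = 206.85 / 0.4300 ≈ 481.05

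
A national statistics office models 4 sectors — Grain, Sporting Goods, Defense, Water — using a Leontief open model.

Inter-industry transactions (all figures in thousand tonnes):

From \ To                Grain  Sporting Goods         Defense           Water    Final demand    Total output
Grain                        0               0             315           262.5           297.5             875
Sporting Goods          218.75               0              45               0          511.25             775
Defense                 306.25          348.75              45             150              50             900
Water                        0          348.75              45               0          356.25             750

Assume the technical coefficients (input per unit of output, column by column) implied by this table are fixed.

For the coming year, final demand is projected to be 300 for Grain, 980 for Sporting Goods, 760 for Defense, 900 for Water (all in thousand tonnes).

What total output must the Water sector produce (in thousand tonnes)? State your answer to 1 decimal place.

Technical coefficients a_ij = z_ij / X_j:
  a_GG = 0/875 = 0.00, a_SG = 218.75/875 = 0.25, a_DG = 306.25/875 = 0.35, a_WG = 0/875 = 0.00
  a_GS = 0/775 = 0.00, a_SS = 0/775 = 0.00, a_DS = 348.75/775 = 0.45, a_WS = 348.75/775 = 0.45
  a_GD = 315/900 = 0.35, a_SD = 45/900 = 0.05, a_DD = 45/900 = 0.05, a_WD = 45/900 = 0.05
  a_GW = 262.5/750 = 0.35, a_SW = 0/750 = 0.00, a_DW = 150/750 = 0.20, a_WW = 0/750 = 0.00
I − A =
  [   1.00     0.00    -0.35    -0.35]
  [  -0.25     1.00    -0.05     0.00]
  [  -0.35    -0.45     0.95    -0.20]
  [   0.00    -0.45    -0.05     1.00]
Compute the cofactors C_ij = (−1)^(i+j)·(3×3 minor ij) of I−A; the adjugate is their transpose:
adj(I−A) = Cᵀ =
  [ 0.913000   0.346500   0.375375   0.394625]
  [ 0.252500   0.811375   0.141875   0.116750]
  [ 0.485000   0.595125   0.960625   0.361875]
  [ 0.137875   0.394875   0.111875   0.765625]
det(I−A) = Σ_j (I−A)_1j·C_1j = (1.00)(0.913000) + (0.00)(0.252500) + (-0.35)(0.485000) + (-0.35)(0.137875) = 0.69499375
(I − A)⁻¹ = adj(I−A) / det(I−A) ≈
  [   1.3137     0.4986     0.5401     0.5678]
  [   0.3633     1.1675     0.2041     0.1680]
  [   0.6978     0.8563     1.3822     0.5207]
  [   0.1984     0.5682     0.1610     1.1016]
x = (I − A)⁻¹ d = adj(I−A)·d / det(I−A), with det(I−A) = 0.69499375:
  x_G = (0.913000·300 + 0.346500·980 + 0.375375·760 + 0.394625·900) / 0.69499375 = 1253.9175 / 0.69499375 ≈ 1804.2
  x_S = (0.252500·300 + 0.811375·980 + 0.141875·760 + 0.116750·900) / 0.69499375 = 1083.7975 / 0.69499375 ≈ 1559.4
  x_D = (0.485000·300 + 0.595125·980 + 0.960625·760 + 0.361875·900) / 0.69499375 = 1784.485 / 0.69499375 ≈ 2567.6
  x_W = (0.137875·300 + 0.394875·980 + 0.111875·760 + 0.765625·900) / 0.69499375 = 1202.4275 / 0.69499375 ≈ 1730.1

x_W = 1730.1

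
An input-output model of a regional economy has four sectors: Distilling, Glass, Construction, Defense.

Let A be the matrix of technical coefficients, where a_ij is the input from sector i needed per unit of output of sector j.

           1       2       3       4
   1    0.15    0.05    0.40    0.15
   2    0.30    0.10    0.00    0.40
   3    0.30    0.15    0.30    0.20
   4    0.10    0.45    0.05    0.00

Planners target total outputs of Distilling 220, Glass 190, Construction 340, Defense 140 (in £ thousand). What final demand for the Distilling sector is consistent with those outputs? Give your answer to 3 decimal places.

I − A =
  [   0.85    -0.05    -0.40    -0.15]
  [  -0.30     0.90     0.00    -0.40]
  [  -0.30    -0.15     0.70    -0.20]
  [  -0.10    -0.45    -0.05     1.00]
d = (I − A) x:
  d_1 = (+0.85)·220 + (-0.05)·190 + (-0.40)·340 + (-0.15)·140 = 20.500
  d_2 = (-0.30)·220 + (+0.90)·190 + (+0.00)·340 + (-0.40)·140 = 49.000
  d_3 = (-0.30)·220 + (-0.15)·190 + (+0.70)·340 + (-0.20)·140 = 115.500
  d_4 = (-0.10)·220 + (-0.45)·190 + (-0.05)·340 + (+1.00)·140 = 15.500

d_1 = 20.500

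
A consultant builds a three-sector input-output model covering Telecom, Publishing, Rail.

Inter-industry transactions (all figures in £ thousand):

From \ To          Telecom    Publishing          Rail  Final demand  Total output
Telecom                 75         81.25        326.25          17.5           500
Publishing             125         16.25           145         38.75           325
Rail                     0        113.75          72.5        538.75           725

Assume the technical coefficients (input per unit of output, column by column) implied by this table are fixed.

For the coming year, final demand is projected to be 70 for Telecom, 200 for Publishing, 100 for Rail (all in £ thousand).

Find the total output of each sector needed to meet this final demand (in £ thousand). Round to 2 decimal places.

Technical coefficients a_ij = z_ij / X_j:
  a_11 = 75/500 = 0.15, a_21 = 125/500 = 0.25, a_31 = 0/500 = 0.00
  a_12 = 81.25/325 = 0.25, a_22 = 16.25/325 = 0.05, a_32 = 113.75/325 = 0.35
  a_13 = 326.25/725 = 0.45, a_23 = 145/725 = 0.20, a_33 = 72.5/725 = 0.10
I − A =
  [   0.85    -0.25    -0.45]
  [  -0.25     0.95    -0.20]
  [   0.00    -0.35     0.90]
Cofactors of I−A, C_ij = (−1)^(i+j)·(minor ij) (rows/columns in the sector order above):
  C_11 = (0.95)(0.90) − (-0.20)(-0.35) = 0.7850
  C_12 = −[(-0.25)(0.90) − (-0.20)(0.00)] = 0.2250
  C_13 = (-0.25)(-0.35) − (0.95)(0.00) = 0.0875
  C_21 = −[(-0.25)(0.90) − (-0.45)(-0.35)] = 0.3825
  C_22 = (0.85)(0.90) − (-0.45)(0.00) = 0.7650
  C_23 = −[(0.85)(-0.35) − (-0.25)(0.00)] = 0.2975
  C_31 = (-0.25)(-0.20) − (-0.45)(0.95) = 0.4775
  C_32 = −[(0.85)(-0.20) − (-0.45)(-0.25)] = 0.2825
  C_33 = (0.85)(0.95) − (-0.25)(-0.25) = 0.7450
det(I−A) = Σ_j (I−A)_1j·C_1j = (0.85)(0.7850) + (-0.25)(0.2250) + (-0.45)(0.0875) = 0.571625
adj(I−A) = Cᵀ =
  [ 0.7850   0.3825   0.4775]
  [ 0.2250   0.7650   0.2825]
  [ 0.0875   0.2975   0.7450]
(I − A)⁻¹ = adj(I−A) / det(I−A) ≈
  [   1.3733     0.6691     0.8353]
  [   0.3936     1.3383     0.4942]
  [   0.1531     0.5204     1.3033]
x = (I − A)⁻¹ d = adj(I−A)·d / det(I−A), with det(I−A) = 0.571625:
  x_1 = (0.7850·70 + 0.3825·200 + 0.4775·100) / 0.571625 = 179.20 / 0.571625 ≈ 313.49
  x_2 = (0.2250·70 + 0.7650·200 + 0.2825·100) / 0.571625 = 197.00 / 0.571625 ≈ 344.63
  x_3 = (0.0875·70 + 0.2975·200 + 0.7450·100) / 0.571625 = 140.125 / 0.571625 ≈ 245.13

x_1 = 313.49, x_2 = 344.63, x_3 = 245.13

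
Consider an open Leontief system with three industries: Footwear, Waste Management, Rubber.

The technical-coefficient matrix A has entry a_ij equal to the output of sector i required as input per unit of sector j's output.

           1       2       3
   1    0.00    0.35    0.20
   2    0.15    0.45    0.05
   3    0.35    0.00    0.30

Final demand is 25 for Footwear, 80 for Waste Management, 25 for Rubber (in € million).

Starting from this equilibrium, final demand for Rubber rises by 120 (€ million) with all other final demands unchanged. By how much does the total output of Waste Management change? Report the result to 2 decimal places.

Δx_2 = 31.62

I − A =
  [   1.00    -0.35    -0.20]
  [  -0.15     0.55    -0.05]
  [  -0.35     0.00     0.70]
Cofactors of I−A, C_ij = (−1)^(i+j)·(minor ij) (rows/columns in the sector order above):
  C_11 = (0.55)(0.70) − (-0.05)(0.00) = 0.3850
  C_12 = −[(-0.15)(0.70) − (-0.05)(-0.35)] = 0.1225
  C_13 = (-0.15)(0.00) − (0.55)(-0.35) = 0.1925
  C_21 = −[(-0.35)(0.70) − (-0.20)(0.00)] = 0.2450
  C_22 = (1.00)(0.70) − (-0.20)(-0.35) = 0.6300
  C_23 = −[(1.00)(0.00) − (-0.35)(-0.35)] = 0.1225
  C_31 = (-0.35)(-0.05) − (-0.20)(0.55) = 0.1275
  C_32 = −[(1.00)(-0.05) − (-0.20)(-0.15)] = 0.0800
  C_33 = (1.00)(0.55) − (-0.35)(-0.15) = 0.4975
det(I−A) = Σ_j (I−A)_1j·C_1j = (1.00)(0.3850) + (-0.35)(0.1225) + (-0.20)(0.1925) = 0.303625
adj(I−A) = Cᵀ =
  [ 0.3850   0.2450   0.1275]
  [ 0.1225   0.6300   0.0800]
  [ 0.1925   0.1225   0.4975]
(I − A)⁻¹ = adj(I−A) / det(I−A) ≈
  [   1.2680     0.8069     0.4199]
  [   0.4035     2.0749     0.2635]
  [   0.6340     0.4035     1.6385]
Δx = (I − A)⁻¹ Δd with Δd having +120 in the Rubber component and 0 elsewhere.
So Δx_2 = L_23 · (+120), where L_23 = adj(I−A)_23 / det(I−A) = 0.0800 / 0.303625.
Δx_2 = 0.0800 × (+120) / 0.303625 = 9.60 / 0.303625 ≈ 31.62.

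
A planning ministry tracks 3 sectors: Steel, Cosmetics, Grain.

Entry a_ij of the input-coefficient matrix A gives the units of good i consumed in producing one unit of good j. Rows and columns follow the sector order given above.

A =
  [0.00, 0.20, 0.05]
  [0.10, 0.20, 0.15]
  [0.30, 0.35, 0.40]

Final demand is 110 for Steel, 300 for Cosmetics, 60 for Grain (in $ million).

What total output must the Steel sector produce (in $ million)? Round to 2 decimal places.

x_S = 235.46

I − A =
  [   1.00    -0.20    -0.05]
  [  -0.10     0.80    -0.15]
  [  -0.30    -0.35     0.60]
Cofactors of I−A, C_ij = (−1)^(i+j)·(minor ij) (rows/columns in the sector order above):
  C_11 = (0.80)(0.60) − (-0.15)(-0.35) = 0.4275
  C_12 = −[(-0.10)(0.60) − (-0.15)(-0.30)] = 0.1050
  C_13 = (-0.10)(-0.35) − (0.80)(-0.30) = 0.2750
  C_21 = −[(-0.20)(0.60) − (-0.05)(-0.35)] = 0.1375
  C_22 = (1.00)(0.60) − (-0.05)(-0.30) = 0.5850
  C_23 = −[(1.00)(-0.35) − (-0.20)(-0.30)] = 0.4100
  C_31 = (-0.20)(-0.15) − (-0.05)(0.80) = 0.0700
  C_32 = −[(1.00)(-0.15) − (-0.05)(-0.10)] = 0.1550
  C_33 = (1.00)(0.80) − (-0.20)(-0.10) = 0.7800
det(I−A) = Σ_j (I−A)_1j·C_1j = (1.00)(0.4275) + (-0.20)(0.1050) + (-0.05)(0.2750) = 0.39275
adj(I−A) = Cᵀ =
  [ 0.4275   0.1375   0.0700]
  [ 0.1050   0.5850   0.1550]
  [ 0.2750   0.4100   0.7800]
(I − A)⁻¹ = adj(I−A) / det(I−A) ≈
  [   1.0885     0.3501     0.1782]
  [   0.2673     1.4895     0.3947]
  [   0.7002     1.0439     1.9860]
x = (I − A)⁻¹ d = adj(I−A)·d / det(I−A), with det(I−A) = 0.39275:
  x_S = (0.4275·110 + 0.1375·300 + 0.0700·60) / 0.39275 = 92.475 / 0.39275 ≈ 235.46
  x_C = (0.1050·110 + 0.5850·300 + 0.1550·60) / 0.39275 = 196.35 / 0.39275 ≈ 499.94
  x_G = (0.2750·110 + 0.4100·300 + 0.7800·60) / 0.39275 = 200.05 / 0.39275 ≈ 509.36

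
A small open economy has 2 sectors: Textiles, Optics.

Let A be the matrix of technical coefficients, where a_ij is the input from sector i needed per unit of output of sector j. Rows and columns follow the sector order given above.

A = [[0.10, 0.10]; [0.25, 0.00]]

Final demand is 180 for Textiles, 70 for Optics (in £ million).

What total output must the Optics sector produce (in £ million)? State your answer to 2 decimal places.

I − A =
  [   0.90    -0.10]
  [  -0.25     1.00]
det(I−A) = (0.90)(1.00) − (-0.10)(-0.25) = 0.8750
adj(I−A) = [[1.00, 0.10], [0.25, 0.90]]
(I − A)⁻¹ = adj(I−A) / det(I−A) ≈
  [   1.1429     0.1143]
  [   0.2857     1.0286]
x = (I − A)⁻¹ d = adj(I−A)·d / det(I−A), with det(I−A) = 0.8750:
  x_1 = (1.00·180 + 0.10·70) / 0.8750 = 187.00 / 0.8750 ≈ 213.71
  x_2 = (0.25·180 + 0.90·70) / 0.8750 = 108.00 / 0.8750 ≈ 123.43

x_2 = 123.43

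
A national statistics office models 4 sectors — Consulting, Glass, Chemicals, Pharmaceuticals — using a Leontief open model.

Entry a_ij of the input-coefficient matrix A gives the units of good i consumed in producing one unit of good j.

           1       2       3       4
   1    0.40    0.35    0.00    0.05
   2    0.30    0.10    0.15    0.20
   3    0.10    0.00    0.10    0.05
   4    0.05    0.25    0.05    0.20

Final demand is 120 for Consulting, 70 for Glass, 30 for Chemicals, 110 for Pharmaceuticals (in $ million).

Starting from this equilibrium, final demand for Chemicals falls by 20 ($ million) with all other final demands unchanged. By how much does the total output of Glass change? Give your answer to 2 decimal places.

I − A =
  [   0.60    -0.35     0.00    -0.05]
  [  -0.30     0.90    -0.15    -0.20]
  [  -0.10     0.00     0.90    -0.05]
  [  -0.05    -0.25    -0.05     0.80]
Compute the cofactors C_ij = (−1)^(i+j)·(3×3 minor ij) of I−A; the adjugate is their transpose:
adj(I−A) = Cᵀ =
  [ 0.598875   0.262375   0.049625   0.106125]
  [ 0.237625   0.428000   0.078375   0.126750]
  [ 0.073000   0.037625   0.308500   0.033250]
  [ 0.116250   0.152500   0.046875   0.386250]
det(I−A) = Σ_j (I−A)_1j·C_1j = (0.60)(0.598875) + (-0.35)(0.237625) + (0.00)(0.073000) + (-0.05)(0.116250) = 0.27034375
(I − A)⁻¹ = adj(I−A) / det(I−A) ≈
  [   2.2152     0.9705     0.1836     0.3926]
  [   0.8790     1.5832     0.2899     0.4688]
  [   0.2700     0.1392     1.1411     0.1230]
  [   0.4300     0.5641     0.1734     1.4287]
Δx = (I − A)⁻¹ Δd with Δd having -20 in the Chemicals component and 0 elsewhere.
So Δx_2 = L_23 · (-20), where L_23 = adj(I−A)_23 / det(I−A) = 0.078375 / 0.27034375.
Δx_2 = 0.078375 × (-20) / 0.27034375 = -1.5675 / 0.27034375 ≈ -5.80.

Δx_2 = -5.80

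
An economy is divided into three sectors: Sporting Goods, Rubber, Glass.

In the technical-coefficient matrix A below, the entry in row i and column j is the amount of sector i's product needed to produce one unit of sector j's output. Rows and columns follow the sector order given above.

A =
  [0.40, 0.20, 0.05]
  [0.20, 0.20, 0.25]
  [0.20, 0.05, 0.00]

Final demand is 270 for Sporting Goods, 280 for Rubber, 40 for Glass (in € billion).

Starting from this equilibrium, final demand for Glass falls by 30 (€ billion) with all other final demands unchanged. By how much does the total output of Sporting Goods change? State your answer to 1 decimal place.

I − A =
  [   0.60    -0.20    -0.05]
  [  -0.20     0.80    -0.25]
  [  -0.20    -0.05     1.00]
Cofactors of I−A, C_ij = (−1)^(i+j)·(minor ij) (rows/columns in the sector order above):
  C_11 = (0.80)(1.00) − (-0.25)(-0.05) = 0.7875
  C_12 = −[(-0.20)(1.00) − (-0.25)(-0.20)] = 0.2500
  C_13 = (-0.20)(-0.05) − (0.80)(-0.20) = 0.1700
  C_21 = −[(-0.20)(1.00) − (-0.05)(-0.05)] = 0.2025
  C_22 = (0.60)(1.00) − (-0.05)(-0.20) = 0.5900
  C_23 = −[(0.60)(-0.05) − (-0.20)(-0.20)] = 0.0700
  C_31 = (-0.20)(-0.25) − (-0.05)(0.80) = 0.0900
  C_32 = −[(0.60)(-0.25) − (-0.05)(-0.20)] = 0.1600
  C_33 = (0.60)(0.80) − (-0.20)(-0.20) = 0.4400
det(I−A) = Σ_j (I−A)_1j·C_1j = (0.60)(0.7875) + (-0.20)(0.2500) + (-0.05)(0.1700) = 0.4140
adj(I−A) = Cᵀ =
  [ 0.7875   0.2025   0.0900]
  [ 0.2500   0.5900   0.1600]
  [ 0.1700   0.0700   0.4400]
(I − A)⁻¹ = adj(I−A) / det(I−A) ≈
  [   1.9022     0.4891     0.2174]
  [   0.6039     1.4251     0.3865]
  [   0.4106     0.1691     1.0628]
Δx = (I − A)⁻¹ Δd with Δd having -30 in the Glass component and 0 elsewhere.
So Δx_1 = L_13 · (-30), where L_13 = adj(I−A)_13 / det(I−A) = 0.0900 / 0.4140.
Δx_1 = 0.0900 × (-30) / 0.4140 = -2.70 / 0.4140 ≈ -6.5.

Δx_1 = -6.5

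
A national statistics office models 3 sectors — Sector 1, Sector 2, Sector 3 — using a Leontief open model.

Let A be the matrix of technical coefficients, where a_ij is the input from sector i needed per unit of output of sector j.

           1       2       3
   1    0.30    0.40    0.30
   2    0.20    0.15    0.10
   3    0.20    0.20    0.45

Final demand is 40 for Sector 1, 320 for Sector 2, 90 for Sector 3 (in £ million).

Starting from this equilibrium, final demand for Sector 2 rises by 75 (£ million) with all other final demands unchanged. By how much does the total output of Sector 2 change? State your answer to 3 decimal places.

I − A =
  [   0.70    -0.40    -0.30]
  [  -0.20     0.85    -0.10]
  [  -0.20    -0.20     0.55]
Cofactors of I−A, C_ij = (−1)^(i+j)·(minor ij) (rows/columns in the sector order above):
  C_11 = (0.85)(0.55) − (-0.10)(-0.20) = 0.4475
  C_12 = −[(-0.20)(0.55) − (-0.10)(-0.20)] = 0.1300
  C_13 = (-0.20)(-0.20) − (0.85)(-0.20) = 0.2100
  C_21 = −[(-0.40)(0.55) − (-0.30)(-0.20)] = 0.2800
  C_22 = (0.70)(0.55) − (-0.30)(-0.20) = 0.3250
  C_23 = −[(0.70)(-0.20) − (-0.40)(-0.20)] = 0.2200
  C_31 = (-0.40)(-0.10) − (-0.30)(0.85) = 0.2950
  C_32 = −[(0.70)(-0.10) − (-0.30)(-0.20)] = 0.1300
  C_33 = (0.70)(0.85) − (-0.40)(-0.20) = 0.5150
det(I−A) = Σ_j (I−A)_1j·C_1j = (0.70)(0.4475) + (-0.40)(0.1300) + (-0.30)(0.2100) = 0.19825
adj(I−A) = Cᵀ =
  [ 0.4475   0.2800   0.2950]
  [ 0.1300   0.3250   0.1300]
  [ 0.2100   0.2200   0.5150]
(I − A)⁻¹ = adj(I−A) / det(I−A) ≈
  [   2.2573     1.4124     1.4880]
  [   0.6557     1.6393     0.6557]
  [   1.0593     1.1097     2.5977]
Δx = (I − A)⁻¹ Δd with Δd having +75 in the Sector 2 component and 0 elsewhere.
So Δx_2 = L_22 · (+75), where L_22 = adj(I−A)_22 / det(I−A) = 0.3250 / 0.19825.
Δx_2 = 0.3250 × (+75) / 0.19825 = 24.375 / 0.19825 ≈ 122.951.

Δx_2 = 122.951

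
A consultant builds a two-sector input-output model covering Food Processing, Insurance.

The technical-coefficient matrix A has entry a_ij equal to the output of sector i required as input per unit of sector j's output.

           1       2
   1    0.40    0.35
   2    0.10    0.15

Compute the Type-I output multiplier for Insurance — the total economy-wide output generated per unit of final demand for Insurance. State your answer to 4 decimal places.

I − A =
  [   0.60    -0.35]
  [  -0.10     0.85]
det(I−A) = (0.60)(0.85) − (-0.35)(-0.10) = 0.4750
adj(I−A) = [[0.85, 0.35], [0.10, 0.60]]
(I − A)⁻¹ = adj(I−A) / det(I−A) ≈
  [   1.78947     0.73684]
  [   0.21053     1.26316]
The output multiplier for sector j is the column-j sum of the Leontief inverse (I − A)⁻¹ = adj(I−A) / det(I−A).
Column 2 of adj(I−A): (0.35, 0.60); det(I−A) = 0.4750.
m_2 = (0.35 + 0.60) / 0.4750 = 0.95 / 0.4750 = 2.0000.

m_2 = 2.0000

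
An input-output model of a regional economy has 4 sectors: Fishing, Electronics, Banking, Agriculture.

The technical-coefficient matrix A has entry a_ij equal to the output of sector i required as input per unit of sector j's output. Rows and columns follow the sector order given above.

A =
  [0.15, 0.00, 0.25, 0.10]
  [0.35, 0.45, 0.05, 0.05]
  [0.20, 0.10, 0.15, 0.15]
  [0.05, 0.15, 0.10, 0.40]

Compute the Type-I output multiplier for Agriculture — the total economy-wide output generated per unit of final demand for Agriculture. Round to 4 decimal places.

m_A = 3.1585

I − A =
  [   0.85     0.00    -0.25    -0.10]
  [  -0.35     0.55    -0.05    -0.05]
  [  -0.20    -0.10     0.85    -0.15]
  [  -0.05    -0.15    -0.10     0.60]
Compute the cofactors C_ij = (−1)^(i+j)·(3×3 minor ij) of I−A; the adjugate is their transpose:
adj(I−A) = Cᵀ =
  [ 0.261250   0.034375   0.086875   0.068125]
  [ 0.182750   0.382625   0.086125   0.083875]
  [ 0.097750   0.072625   0.266125   0.088875]
  [ 0.083750   0.110625   0.073125   0.356875]
det(I−A) = Σ_j (I−A)_1j·C_1j = (0.85)(0.261250) + (0.00)(0.182750) + (-0.25)(0.097750) + (-0.10)(0.083750) = 0.18925
(I − A)⁻¹ = adj(I−A) / det(I−A) ≈
  [   1.38045     0.18164     0.45905     0.35997]
  [   0.96565     2.02180     0.45509     0.44320]
  [   0.51651     0.38375     1.40621     0.46962]
  [   0.44254     0.58454     0.38639     1.88573]
The output multiplier for sector j is the column-j sum of the Leontief inverse (I − A)⁻¹ = adj(I−A) / det(I−A).
Column A of adj(I−A): (0.068125, 0.083875, 0.088875, 0.356875); det(I−A) = 0.18925.
m_A = (0.068125 + 0.083875 + 0.088875 + 0.356875) / 0.18925 = 0.59775 / 0.18925 ≈ 3.1585.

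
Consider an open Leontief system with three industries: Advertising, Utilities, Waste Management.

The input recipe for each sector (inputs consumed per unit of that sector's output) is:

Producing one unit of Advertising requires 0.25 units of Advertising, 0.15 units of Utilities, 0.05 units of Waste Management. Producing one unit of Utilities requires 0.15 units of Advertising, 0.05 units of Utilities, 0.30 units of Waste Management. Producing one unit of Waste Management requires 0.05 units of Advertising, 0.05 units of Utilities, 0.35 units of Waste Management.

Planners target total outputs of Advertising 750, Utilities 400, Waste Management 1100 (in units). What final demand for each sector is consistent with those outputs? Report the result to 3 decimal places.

d_A = 447.500, d_U = 212.500, d_W = 557.500

I − A =
  [   0.75    -0.15    -0.05]
  [  -0.15     0.95    -0.05]
  [  -0.05    -0.30     0.65]
d = (I − A) x:
  d_A = (+0.75)·750 + (-0.15)·400 + (-0.05)·1100 = 447.500
  d_U = (-0.15)·750 + (+0.95)·400 + (-0.05)·1100 = 212.500
  d_W = (-0.05)·750 + (-0.30)·400 + (+0.65)·1100 = 557.500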